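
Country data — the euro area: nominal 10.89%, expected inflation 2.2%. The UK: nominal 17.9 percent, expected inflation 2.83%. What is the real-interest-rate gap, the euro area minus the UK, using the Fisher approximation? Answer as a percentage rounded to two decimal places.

The euro area: 10.89% − 2.2% = 8.690%
The UK: 17.9% − 2.83% = 15.070%
Differential = -6.380% → -6.38%.

-6.38%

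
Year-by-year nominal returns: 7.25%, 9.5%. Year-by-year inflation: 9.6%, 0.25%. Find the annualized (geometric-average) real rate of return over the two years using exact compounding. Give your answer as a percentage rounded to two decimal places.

Compound the nominal returns: 1.0725 × 1.0950 = 1.17438750.
Compound inflation: 1.0960 × 1.0025 = 1.09874000.
Deflate: 1.17438750 / 1.09874000 = 1.06884932.
Annualized real rate = 1.06884932^(1/2) − 1 = 3.3852% → 3.39%.

3.39%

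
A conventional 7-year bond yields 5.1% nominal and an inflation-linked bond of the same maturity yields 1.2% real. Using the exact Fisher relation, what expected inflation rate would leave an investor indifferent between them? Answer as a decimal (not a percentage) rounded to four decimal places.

0.0385

(1 + π) = (1 + i)/(1 + r) = 1.05100 / 1.01200 = 1.038538
Break-even inflation = 1.038538 − 1 → 0.0385.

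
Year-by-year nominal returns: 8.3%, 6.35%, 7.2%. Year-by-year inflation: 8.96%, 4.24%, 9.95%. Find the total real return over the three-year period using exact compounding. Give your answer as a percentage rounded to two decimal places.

Compound the nominal returns: 1.0830 × 1.0635 × 1.0720 = 1.234698.
Compound inflation: 1.0896 × 1.0424 × 1.0995 = 1.248811.
Deflate: 1.234698 / 1.248811 = 0.988699.
Total real return = 0.988699 − 1 → -1.13%.

-1.13%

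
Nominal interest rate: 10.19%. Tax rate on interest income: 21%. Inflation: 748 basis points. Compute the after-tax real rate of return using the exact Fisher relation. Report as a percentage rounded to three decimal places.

After-tax nominal return = 10.19% × (1 − 0.21) = 8.0501%.
1 + r = 1.080501 / 1.07480 = 1.005304
After-tax real rate = 1.005304 − 1 → 0.530%.

0.530%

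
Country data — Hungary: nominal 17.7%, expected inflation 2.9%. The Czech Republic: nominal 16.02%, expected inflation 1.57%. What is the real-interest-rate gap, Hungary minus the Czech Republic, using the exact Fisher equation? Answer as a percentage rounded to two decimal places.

0.16%

Hungary: (1 + 0.1770)/(1 + 0.0290) − 1 = 14.3829%
The Czech Republic: (1 + 0.1602)/(1 + 0.0157) − 1 = 14.2266%
Differential = 14.3829% − 14.2266% = 0.1563% → 0.16%.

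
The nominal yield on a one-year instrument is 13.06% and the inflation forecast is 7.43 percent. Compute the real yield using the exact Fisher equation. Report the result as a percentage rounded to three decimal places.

By the Fisher relation, 1 + r = (1 + i)/(1 + π).
1 + r = 1.13060 / 1.07430 = 1.052406
r = 1.052406 − 1 = 5.2406%, i.e. 5.241%.

5.241%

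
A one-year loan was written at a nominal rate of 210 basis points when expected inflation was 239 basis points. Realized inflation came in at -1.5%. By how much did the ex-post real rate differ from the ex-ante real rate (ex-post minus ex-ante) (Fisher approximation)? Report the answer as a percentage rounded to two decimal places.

Ex-ante: 2.1% − 2.39% = -0.290%
Ex-post: 2.1% − (-1.5%) = 3.600%
Difference (ex-post − ex-ante) = 3.8900% → 3.89%.

3.89%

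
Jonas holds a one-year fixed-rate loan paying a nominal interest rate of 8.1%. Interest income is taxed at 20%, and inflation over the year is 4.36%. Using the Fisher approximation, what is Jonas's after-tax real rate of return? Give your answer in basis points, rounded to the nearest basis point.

212 basis points

After-tax nominal return = 8.1% × (1 − 0.2) = 6.4800%.
r ≈ 6.4800% − 4.36% → 212 basis points.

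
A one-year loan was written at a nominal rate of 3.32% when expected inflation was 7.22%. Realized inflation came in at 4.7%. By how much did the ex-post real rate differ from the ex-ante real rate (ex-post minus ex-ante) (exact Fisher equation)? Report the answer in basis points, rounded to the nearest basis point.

Ex-ante: (1 + 0.0332)/(1 + 0.0722) − 1 = -3.6374%
Ex-post: (1 + 0.0332)/(1 + 0.0470) − 1 = -1.3181%
Difference (ex-post − ex-ante) = 2.3193% → 232 basis points.

232 basis points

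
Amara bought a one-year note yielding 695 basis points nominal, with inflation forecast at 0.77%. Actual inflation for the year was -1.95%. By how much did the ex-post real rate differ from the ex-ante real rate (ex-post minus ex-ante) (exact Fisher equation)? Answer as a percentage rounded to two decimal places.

Ex-ante: (1 + 0.0695)/(1 + 0.0077) − 1 = 6.1328%
Ex-post: (1 + 0.0695)/(1 − 0.0195) − 1 = 9.0770%
Difference (ex-post − ex-ante) = 2.9442% → 2.94%.

2.94%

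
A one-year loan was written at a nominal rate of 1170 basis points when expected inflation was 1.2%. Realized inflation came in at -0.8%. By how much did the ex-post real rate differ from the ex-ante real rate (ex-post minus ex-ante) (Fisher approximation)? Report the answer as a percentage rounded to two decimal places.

Ex-ante: 11.7% − 1.2% = 10.500%
Ex-post: 11.7% − (-0.8%) = 12.500%
Difference (ex-post − ex-ante) = 2.0000% → 2.00%.

2.00%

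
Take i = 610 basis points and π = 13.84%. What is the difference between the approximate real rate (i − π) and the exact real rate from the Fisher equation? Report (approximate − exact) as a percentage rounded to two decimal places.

-0.94%

Approximate: r ≈ 6.100% − 13.840% = -7.7400%
Exact: (1 + 0.0610)/(1 + 0.1384) − 1 = -6.7990%
Error = -7.7400% − (-6.7990%) = -0.9410% → -0.94%.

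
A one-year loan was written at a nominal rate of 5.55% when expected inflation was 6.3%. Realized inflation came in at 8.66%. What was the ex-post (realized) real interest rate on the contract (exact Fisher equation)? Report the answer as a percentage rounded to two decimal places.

Ex-post: (1 + 0.0555)/(1 + 0.0866) − 1 = -2.8621%
So the realized real rate is -2.86%.

-2.86%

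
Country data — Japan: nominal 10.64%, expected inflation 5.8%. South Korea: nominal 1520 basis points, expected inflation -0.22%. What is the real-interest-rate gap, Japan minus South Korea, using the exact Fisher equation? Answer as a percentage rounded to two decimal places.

Japan: (1 + 0.1064)/(1 + 0.0580) − 1 = 4.5747%
South Korea: (1 + 0.1520)/(1 − 0.0022) − 1 = 15.4540%
Differential = 4.5747% − 15.4540% = -10.8793% → -10.88%.

-10.88%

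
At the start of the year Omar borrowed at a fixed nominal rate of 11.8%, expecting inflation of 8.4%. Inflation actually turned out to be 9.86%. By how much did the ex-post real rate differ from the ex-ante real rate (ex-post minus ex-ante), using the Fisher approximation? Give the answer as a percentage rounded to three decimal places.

Ex-ante: 11.8% − 8.4% = 3.400%
Ex-post: 11.8% − 9.86% = 1.940%
Difference (ex-post − ex-ante) = -1.4600% → -1.460%.

-1.460%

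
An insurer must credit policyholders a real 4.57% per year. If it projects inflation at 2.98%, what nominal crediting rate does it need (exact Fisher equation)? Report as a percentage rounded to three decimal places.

(1 + i) = (1 + r)(1 + π) = 1.04570 × 1.02980 = 1.07686186
i = 1.07686186 − 1, so the required nominal rate is 7.686%.

7.686%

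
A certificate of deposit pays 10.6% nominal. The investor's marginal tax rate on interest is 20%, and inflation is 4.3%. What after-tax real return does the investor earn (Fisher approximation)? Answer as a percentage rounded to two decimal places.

After-tax nominal return = 10.6% × (1 − 0.2) = 8.4800%.
r ≈ 8.4800% − 4.3% → 4.18%.

4.18%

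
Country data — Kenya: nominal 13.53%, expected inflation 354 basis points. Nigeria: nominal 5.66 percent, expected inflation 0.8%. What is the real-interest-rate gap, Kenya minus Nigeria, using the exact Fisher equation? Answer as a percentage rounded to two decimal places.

Kenya: (1 + 0.1353)/(1 + 0.0354) − 1 = 9.6484%
Nigeria: (1 + 0.0566)/(1 + 0.0080) − 1 = 4.8214%
Differential = 9.6484% − 4.8214% = 4.8270% → 4.83%.

4.83%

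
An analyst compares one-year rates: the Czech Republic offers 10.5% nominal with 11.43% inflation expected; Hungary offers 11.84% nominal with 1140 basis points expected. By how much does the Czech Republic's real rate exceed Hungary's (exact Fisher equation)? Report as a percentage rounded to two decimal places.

-1.23%

The Czech Republic: (1 + 0.1050)/(1 + 0.1143) − 1 = -0.8346%
Hungary: (1 + 0.1184)/(1 + 0.1140) − 1 = 0.3950%
Differential = -0.8346% − 0.3950% = -1.2296% → -1.23%.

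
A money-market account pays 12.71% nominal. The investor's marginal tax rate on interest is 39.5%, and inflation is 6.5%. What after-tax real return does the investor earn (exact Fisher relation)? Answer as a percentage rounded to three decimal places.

1.117%

After-tax nominal return = 12.71% × (1 − 0.395) = 7.68955%.
1 + r = 1.0768955 / 1.06500 = 1.011169
After-tax real rate = 1.011169 − 1 → 1.117%.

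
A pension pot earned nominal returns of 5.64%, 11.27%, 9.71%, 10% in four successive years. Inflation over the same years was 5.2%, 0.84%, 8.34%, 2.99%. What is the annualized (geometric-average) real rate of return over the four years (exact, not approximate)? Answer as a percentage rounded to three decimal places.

4.629%

Nominal growth factor = 1.0564 × 1.1127 × 1.0971 × 1.1000 = 1.41855239
Price-level growth factor = 1.0520 × 1.0084 × 1.0834 × 1.0299 = 1.18367498
Real growth factor = 1.41855239 / 1.18367498 = 1.19843067
Annualized real rate = 1.19843067^(1/4) − 1 = 4.6293% → 4.629%.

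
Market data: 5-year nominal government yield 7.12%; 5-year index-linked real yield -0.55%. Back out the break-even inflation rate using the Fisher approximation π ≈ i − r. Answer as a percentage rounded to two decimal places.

7.67%

π ≈ i − r = 7.12% − (-0.55%) → 7.67%.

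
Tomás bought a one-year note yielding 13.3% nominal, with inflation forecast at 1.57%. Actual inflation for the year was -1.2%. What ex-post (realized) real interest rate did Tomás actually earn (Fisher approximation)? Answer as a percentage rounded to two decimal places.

Ex-post: 13.3% − (-1.2%) = 14.500%
So the realized real rate is 14.50%.

14.50%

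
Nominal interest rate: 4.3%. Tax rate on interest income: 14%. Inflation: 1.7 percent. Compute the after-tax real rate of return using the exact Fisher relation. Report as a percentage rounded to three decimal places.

1.965%

After-tax nominal return = 4.3% × (1 − 0.14) = 3.6980%.
1 + r = 1.03698 / 1.01700 = 1.019646
After-tax real rate = 1.019646 − 1 → 1.965%.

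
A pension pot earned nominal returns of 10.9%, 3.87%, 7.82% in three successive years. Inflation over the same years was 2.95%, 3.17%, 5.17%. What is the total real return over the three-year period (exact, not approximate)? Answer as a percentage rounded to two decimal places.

Nominal growth factor = 1.1090 × 1.0387 × 1.0782 = 1.241998
Price-level growth factor = 1.0295 × 1.0317 × 1.0517 = 1.117048
Real growth factor = 1.241998 / 1.117048 = 1.111858
Total real return = 1.111858 − 1 → 11.19%.

11.19%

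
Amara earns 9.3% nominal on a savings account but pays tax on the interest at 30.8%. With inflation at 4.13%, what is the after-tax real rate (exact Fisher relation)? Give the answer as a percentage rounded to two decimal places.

After-tax nominal return = 9.3% × (1 − 0.308) = 6.4356%.
1 + r = 1.064356 / 1.04130 = 1.022142
After-tax real rate = 1.022142 − 1 → 2.21%.

2.21%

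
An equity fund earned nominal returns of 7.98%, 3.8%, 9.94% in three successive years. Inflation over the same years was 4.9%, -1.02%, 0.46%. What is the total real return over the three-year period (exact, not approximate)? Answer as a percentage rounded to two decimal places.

18.14%

Nominal growth factor = 1.0798 × 1.0380 × 1.0994 = 1.232243
Price-level growth factor = 1.0490 × 0.9898 × 1.0046 = 1.043076
Real growth factor = 1.232243 / 1.043076 = 1.181355
Total real return = 1.181355 − 1 → 18.14%.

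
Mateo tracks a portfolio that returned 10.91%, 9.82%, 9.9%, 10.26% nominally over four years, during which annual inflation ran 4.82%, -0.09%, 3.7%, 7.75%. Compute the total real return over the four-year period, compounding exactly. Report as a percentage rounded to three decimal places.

Nominal growth factor = 1.1091 × 1.0982 × 1.0990 × 1.1026 = 1.475937
Price-level growth factor = 1.0482 × 0.9991 × 1.0370 × 1.0775 = 1.170171
Real growth factor = 1.475937 / 1.170171 = 1.261301
Total real return = 1.261301 − 1 → 26.130%.

26.130%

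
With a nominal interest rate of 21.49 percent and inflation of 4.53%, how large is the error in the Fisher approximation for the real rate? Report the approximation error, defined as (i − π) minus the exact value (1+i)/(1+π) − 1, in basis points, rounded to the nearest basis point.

Approximate: r ≈ 21.490% − 4.530% = 16.9600%
Exact: (1 + 0.2149)/(1 + 0.0453) − 1 = 16.22501%
Error = 16.9600% − 16.22501% = 0.73499% → 73 basis points.

73 basis points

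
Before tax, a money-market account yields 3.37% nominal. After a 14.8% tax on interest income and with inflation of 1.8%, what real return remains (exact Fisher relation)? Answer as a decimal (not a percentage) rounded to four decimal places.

0.0105

After-tax nominal return = 3.37% × (1 − 0.148) = 2.87124%.
1 + r = 1.0287124 / 1.01800 = 1.010523
After-tax real rate = 1.010523 − 1 → 0.0105.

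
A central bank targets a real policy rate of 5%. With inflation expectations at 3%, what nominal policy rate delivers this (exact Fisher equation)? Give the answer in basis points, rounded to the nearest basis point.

815 basis points

(1 + i) = (1 + r)(1 + π) = 1.05000 × 1.03000 = 1.08150
i = 1.08150 − 1, so the required nominal rate is 815 basis points.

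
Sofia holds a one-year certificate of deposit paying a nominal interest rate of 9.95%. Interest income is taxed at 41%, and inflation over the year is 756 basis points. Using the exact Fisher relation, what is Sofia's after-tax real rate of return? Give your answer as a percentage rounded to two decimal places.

After-tax nominal return = 9.95% × (1 − 0.41) = 5.8705%.
1 + r = 1.058705 / 1.07560 = 0.984292
After-tax real rate = 0.984292 − 1 → -1.57%.

-1.57%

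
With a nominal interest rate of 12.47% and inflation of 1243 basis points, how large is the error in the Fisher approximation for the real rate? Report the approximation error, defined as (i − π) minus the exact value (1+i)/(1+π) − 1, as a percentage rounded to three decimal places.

Approximate: r ≈ 12.470% − 12.430% = 0.0400%
Exact: (1 + 0.1247)/(1 + 0.1243) − 1 = 0.0356%
Error = 0.0400% − 0.0356% = 0.0044% → 0.004%.

0.004%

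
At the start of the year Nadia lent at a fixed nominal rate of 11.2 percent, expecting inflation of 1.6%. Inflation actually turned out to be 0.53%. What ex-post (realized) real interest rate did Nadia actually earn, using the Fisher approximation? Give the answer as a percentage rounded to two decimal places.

Ex-post: 11.2% − 0.53% = 10.670%
So the realized real rate is 10.67%.

10.67%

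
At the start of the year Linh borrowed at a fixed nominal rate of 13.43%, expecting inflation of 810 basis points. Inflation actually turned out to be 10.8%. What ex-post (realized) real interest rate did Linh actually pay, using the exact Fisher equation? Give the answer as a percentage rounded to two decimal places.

Ex-post: (1 + 0.1343)/(1 + 0.1080) − 1 = 2.3736%
So the realized real rate is 2.37%.

2.37%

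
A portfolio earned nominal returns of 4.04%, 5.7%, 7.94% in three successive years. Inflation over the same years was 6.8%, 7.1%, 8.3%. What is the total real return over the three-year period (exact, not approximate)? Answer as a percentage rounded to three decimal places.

-4.177%

Compound the nominal returns: 1.0404 × 1.0570 × 1.0794 = 1.187019.
Compound inflation: 1.0680 × 1.0710 × 1.0830 = 1.238766.
Deflate: 1.187019 / 1.238766 = 0.958227.
Total real return = 0.958227 − 1 → -4.177%.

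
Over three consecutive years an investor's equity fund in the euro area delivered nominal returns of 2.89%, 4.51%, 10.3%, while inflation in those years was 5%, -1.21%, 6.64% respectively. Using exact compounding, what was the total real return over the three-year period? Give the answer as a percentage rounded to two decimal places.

Nominal growth factor = 1.0289 × 1.0451 × 1.1030 = 1.186060
Price-level growth factor = 1.0500 × 0.9879 × 1.0664 = 1.106171
Real growth factor = 1.186060 / 1.106171 = 1.072221
Total real return = 1.072221 − 1 → 7.22%.

7.22%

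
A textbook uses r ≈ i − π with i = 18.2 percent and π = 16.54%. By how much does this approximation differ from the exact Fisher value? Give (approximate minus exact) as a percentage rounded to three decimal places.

Approximate: r ≈ 18.200% − 16.540% = 1.6600%
Exact: (1 + 0.1820)/(1 + 0.1654) − 1 = 1.4244%
Error = 1.6600% − 1.4244% = 0.2356% → 0.236%.

0.236%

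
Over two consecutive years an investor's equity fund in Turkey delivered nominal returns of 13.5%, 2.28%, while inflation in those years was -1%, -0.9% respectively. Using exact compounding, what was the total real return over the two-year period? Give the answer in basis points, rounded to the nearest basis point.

Compound the nominal returns: 1.1350 × 1.0228 = 1.160878.
Compound inflation: 0.9900 × 0.9910 = 0.981090.
Deflate: 1.160878 / 0.981090 = 1.183253.
Total real return = 1.183253 − 1 → 1833 basis points.

1833 basis points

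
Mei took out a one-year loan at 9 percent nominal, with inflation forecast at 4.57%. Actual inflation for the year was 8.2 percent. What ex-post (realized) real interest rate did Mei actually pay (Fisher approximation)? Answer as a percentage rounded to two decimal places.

Ex-post: 9% − 8.2% = 0.800%
So the realized real rate is 0.80%.

0.80%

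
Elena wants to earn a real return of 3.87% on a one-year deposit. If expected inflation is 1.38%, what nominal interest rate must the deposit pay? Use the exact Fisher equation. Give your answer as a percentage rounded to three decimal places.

5.303%

(1 + i) = (1 + r)(1 + π) = 1.03870 × 1.01380 = 1.05303406
i = 1.05303406 − 1, so the required nominal rate is 5.303%.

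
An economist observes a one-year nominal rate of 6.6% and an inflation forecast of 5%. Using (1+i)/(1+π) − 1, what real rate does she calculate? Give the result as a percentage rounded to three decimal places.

By the Fisher relation, 1 + r = (1 + i)/(1 + π).
1 + r = 1.06600 / 1.05000 = 1.015238
r = 1.015238 − 1 = 1.5238%, i.e. 1.524%.

1.524%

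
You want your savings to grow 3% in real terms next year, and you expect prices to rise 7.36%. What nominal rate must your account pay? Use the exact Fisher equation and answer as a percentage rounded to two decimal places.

(1 + i) = (1 + r)(1 + π) = 1.03000 × 1.07360 = 1.105808
i = 1.105808 − 1, so the required nominal rate is 10.58%.

10.58%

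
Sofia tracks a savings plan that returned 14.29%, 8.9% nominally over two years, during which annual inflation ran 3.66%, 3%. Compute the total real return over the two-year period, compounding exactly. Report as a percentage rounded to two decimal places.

Compound the nominal returns: 1.1429 × 1.0890 = 1.244618.
Compound inflation: 1.0366 × 1.0300 = 1.067698.
Deflate: 1.244618 / 1.067698 = 1.165702.
Total real return = 1.165702 − 1 → 16.57%.

16.57%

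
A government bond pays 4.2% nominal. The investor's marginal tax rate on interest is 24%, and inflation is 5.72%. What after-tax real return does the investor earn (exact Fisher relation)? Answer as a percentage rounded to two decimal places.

After-tax nominal return = 4.2% × (1 − 0.24) = 3.1920%.
1 + r = 1.03192 / 1.05720 = 0.976088
After-tax real rate = 0.976088 − 1 → -2.39%.

-2.39%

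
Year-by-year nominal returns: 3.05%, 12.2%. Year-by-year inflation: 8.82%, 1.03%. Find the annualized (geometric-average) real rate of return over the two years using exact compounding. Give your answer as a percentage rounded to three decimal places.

Compound the nominal returns: 1.0305 × 1.1220 = 1.15622100.
Compound inflation: 1.0882 × 1.0103 = 1.09940846.
Deflate: 1.15622100 / 1.09940846 = 1.05167555.
Annualized real rate = 1.05167555^(1/2) − 1 = 2.5512% → 2.551%.

2.551%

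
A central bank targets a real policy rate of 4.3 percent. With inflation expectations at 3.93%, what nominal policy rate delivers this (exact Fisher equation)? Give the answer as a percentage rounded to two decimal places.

(1 + i) = (1 + r)(1 + π) = 1.04300 × 1.03930 = 1.0839899
i = 1.0839899 − 1, so the required nominal rate is 8.40%.

8.40%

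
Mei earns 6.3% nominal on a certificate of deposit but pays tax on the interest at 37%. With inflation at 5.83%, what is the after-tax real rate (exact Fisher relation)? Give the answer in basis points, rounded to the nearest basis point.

-176 basis points

After-tax nominal return = 6.3% × (1 − 0.37) = 3.9690%.
1 + r = 1.03969 / 1.05830 = 0.982415
After-tax real rate = 0.982415 − 1 → -176 basis points.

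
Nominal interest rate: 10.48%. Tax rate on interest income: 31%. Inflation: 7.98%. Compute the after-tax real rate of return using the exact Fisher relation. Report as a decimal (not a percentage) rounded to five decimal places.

After-tax nominal return = 10.48% × (1 − 0.31) = 7.2312%.
1 + r = 1.072312 / 1.07980 = 0.9930654
After-tax real rate = 0.9930654 − 1 → -0.00693.

-0.00693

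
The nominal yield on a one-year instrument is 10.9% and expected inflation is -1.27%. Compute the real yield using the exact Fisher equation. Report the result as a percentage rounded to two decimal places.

12.33%

1 + r = 1.10900 / 0.98730 = 1.123265
r = 1.123265 − 1 = 12.3265%, i.e. 12.33%.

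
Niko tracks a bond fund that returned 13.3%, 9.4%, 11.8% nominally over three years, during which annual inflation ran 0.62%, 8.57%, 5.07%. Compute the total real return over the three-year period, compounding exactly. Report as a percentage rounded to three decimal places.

Nominal growth factor = 1.1330 × 1.0940 × 1.1180 = 1.385763
Price-level growth factor = 1.0062 × 1.0857 × 1.0507 = 1.147818
Real growth factor = 1.385763 / 1.147818 = 1.207303
Total real return = 1.207303 − 1 → 20.730%.

20.730%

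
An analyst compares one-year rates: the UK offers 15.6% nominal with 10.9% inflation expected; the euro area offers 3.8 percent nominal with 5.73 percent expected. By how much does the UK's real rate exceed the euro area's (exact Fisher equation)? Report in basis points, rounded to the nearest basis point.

606 basis points

The UK: (1 + 0.1560)/(1 + 0.1090) − 1 = 4.2381%
The euro area: (1 + 0.0380)/(1 + 0.0573) − 1 = -1.8254%
Differential = 4.2381% − (-1.8254%) = 6.0635% → 606 basis points.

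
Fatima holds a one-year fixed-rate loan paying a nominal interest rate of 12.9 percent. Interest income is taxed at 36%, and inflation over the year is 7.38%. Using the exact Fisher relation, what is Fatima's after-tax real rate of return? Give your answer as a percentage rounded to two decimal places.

0.82%

After-tax nominal return = 12.9% × (1 − 0.36) = 8.2560%.
1 + r = 1.08256 / 1.07380 = 1.008158
After-tax real rate = 1.008158 − 1 → 0.82%.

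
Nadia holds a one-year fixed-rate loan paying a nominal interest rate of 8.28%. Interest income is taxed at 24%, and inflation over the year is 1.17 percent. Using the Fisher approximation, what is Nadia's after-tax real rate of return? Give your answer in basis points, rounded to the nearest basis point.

After-tax nominal return = 8.28% × (1 − 0.24) = 6.2928%.
r ≈ 6.2928% − 1.17% → 512 basis points.

512 basis points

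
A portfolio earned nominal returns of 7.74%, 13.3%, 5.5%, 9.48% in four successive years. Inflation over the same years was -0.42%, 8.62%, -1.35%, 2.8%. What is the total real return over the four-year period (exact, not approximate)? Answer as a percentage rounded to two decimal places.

Compound the nominal returns: 1.0774 × 1.1330 × 1.0550 × 1.0948 = 1.409919.
Compound inflation: 0.9958 × 1.0862 × 0.9865 × 1.0280 = 1.096913.
Deflate: 1.409919 / 1.096913 = 1.285352.
Total real return = 1.285352 − 1 → 28.54%.

28.54%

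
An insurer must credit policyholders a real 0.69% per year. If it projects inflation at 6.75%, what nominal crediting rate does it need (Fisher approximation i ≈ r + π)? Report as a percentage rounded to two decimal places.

7.44%

i ≈ r + π = 0.69% + 6.75% = 7.44%.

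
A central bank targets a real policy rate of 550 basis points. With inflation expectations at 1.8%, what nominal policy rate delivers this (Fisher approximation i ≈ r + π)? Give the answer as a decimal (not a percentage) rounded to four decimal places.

i ≈ r + π = 5.5% + 1.8% = 0.0730.

0.0730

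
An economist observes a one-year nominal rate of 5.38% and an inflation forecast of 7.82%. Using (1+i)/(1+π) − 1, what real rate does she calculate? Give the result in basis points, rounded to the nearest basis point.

By the Fisher relation, 1 + r = (1 + i)/(1 + π).
1 + r = 1.05380 / 1.07820 = 0.977370
r = 0.977370 − 1 = -2.2630%, i.e. -226 basis points.

-226 basis points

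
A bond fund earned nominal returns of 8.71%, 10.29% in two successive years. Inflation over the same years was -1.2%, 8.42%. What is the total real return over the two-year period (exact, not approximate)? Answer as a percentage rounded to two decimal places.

Compound the nominal returns: 1.0871 × 1.1029 = 1.198963.
Compound inflation: 0.9880 × 1.0842 = 1.071190.
Deflate: 1.198963 / 1.071190 = 1.119281.
Total real return = 1.119281 − 1 → 11.93%.

11.93%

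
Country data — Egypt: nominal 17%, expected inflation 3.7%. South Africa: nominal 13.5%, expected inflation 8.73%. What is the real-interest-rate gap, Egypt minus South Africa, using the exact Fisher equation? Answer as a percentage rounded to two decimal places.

8.44%

Egypt: (1 + 0.1700)/(1 + 0.0370) − 1 = 12.8255%
South Africa: (1 + 0.1350)/(1 + 0.0873) − 1 = 4.3870%
Differential = 12.8255% − 4.3870% = 8.4384% → 8.44%.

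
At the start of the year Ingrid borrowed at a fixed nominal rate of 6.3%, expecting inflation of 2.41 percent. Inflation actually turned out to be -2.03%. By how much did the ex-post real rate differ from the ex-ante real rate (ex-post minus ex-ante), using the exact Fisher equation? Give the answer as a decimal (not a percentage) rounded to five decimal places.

Ex-ante: (1 + 0.0630)/(1 + 0.0241) − 1 = 3.7985%
Ex-post: (1 + 0.0630)/(1 − 0.0203) − 1 = 8.5026%
Difference (ex-post − ex-ante) = 4.7041% → 0.04704.

0.04704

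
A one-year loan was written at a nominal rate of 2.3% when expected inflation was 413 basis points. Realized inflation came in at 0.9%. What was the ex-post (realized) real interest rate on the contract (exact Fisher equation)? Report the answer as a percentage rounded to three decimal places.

Ex-post: (1 + 0.0230)/(1 + 0.0090) − 1 = 1.38751%
So the realized real rate is 1.388%.

1.388%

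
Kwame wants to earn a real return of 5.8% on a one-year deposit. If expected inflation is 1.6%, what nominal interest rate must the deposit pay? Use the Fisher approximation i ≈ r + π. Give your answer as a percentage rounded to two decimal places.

i ≈ r + π = 5.8% + 1.6% = 7.40%.

7.40%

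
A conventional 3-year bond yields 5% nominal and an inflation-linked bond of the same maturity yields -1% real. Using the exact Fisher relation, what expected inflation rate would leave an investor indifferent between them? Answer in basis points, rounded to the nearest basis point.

606 basis points

(1 + π) = (1 + i)/(1 + r) = 1.05000 / 0.99000 = 1.060606
Break-even inflation = 1.060606 − 1 → 606 basis points.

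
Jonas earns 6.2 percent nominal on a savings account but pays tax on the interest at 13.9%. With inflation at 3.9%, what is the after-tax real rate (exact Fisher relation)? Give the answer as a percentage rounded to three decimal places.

1.384%

After-tax nominal return = 6.2% × (1 − 0.139) = 5.3382%.
1 + r = 1.053382 / 1.03900 = 1.013842
After-tax real rate = 1.013842 − 1 → 1.384%.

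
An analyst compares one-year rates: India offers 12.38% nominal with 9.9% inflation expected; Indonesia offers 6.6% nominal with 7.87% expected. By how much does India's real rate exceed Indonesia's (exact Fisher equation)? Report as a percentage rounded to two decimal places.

India: (1 + 0.1238)/(1 + 0.0990) − 1 = 2.2566%
Indonesia: (1 + 0.0660)/(1 + 0.0787) − 1 = -1.1773%
Differential = 2.2566% − (-1.1773%) = 3.4339% → 3.43%.

3.43%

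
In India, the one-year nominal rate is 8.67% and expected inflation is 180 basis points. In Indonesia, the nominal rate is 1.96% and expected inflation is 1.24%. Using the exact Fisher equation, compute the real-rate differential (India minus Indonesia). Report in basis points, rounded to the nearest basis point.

India: (1 + 0.0867)/(1 + 0.0180) − 1 = 6.7485%
Indonesia: (1 + 0.0196)/(1 + 0.0124) − 1 = 0.7112%
Differential = 6.7485% − 0.7112% = 6.0373% → 604 basis points.

604 basis points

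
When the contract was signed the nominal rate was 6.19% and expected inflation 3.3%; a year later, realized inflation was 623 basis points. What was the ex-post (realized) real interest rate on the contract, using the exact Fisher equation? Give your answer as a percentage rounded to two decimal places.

-0.04%

Ex-post: (1 + 0.0619)/(1 + 0.0623) − 1 = -0.0377%
So the realized real rate is -0.04%.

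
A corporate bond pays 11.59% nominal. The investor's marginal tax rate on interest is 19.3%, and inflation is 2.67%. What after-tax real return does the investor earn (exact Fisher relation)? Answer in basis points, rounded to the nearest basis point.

651 basis points

After-tax nominal return = 11.59% × (1 − 0.193) = 9.35313%.
1 + r = 1.0935313 / 1.02670 = 1.065093
After-tax real rate = 1.065093 − 1 → 651 basis points.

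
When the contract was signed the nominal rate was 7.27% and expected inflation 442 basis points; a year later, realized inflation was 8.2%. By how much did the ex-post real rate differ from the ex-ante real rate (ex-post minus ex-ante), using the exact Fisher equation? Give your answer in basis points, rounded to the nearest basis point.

Ex-ante: (1 + 0.0727)/(1 + 0.0442) − 1 = 2.7294%
Ex-post: (1 + 0.0727)/(1 + 0.0820) − 1 = -0.8595%
Difference (ex-post − ex-ante) = -3.5889% → -359 basis points.

-359 basis points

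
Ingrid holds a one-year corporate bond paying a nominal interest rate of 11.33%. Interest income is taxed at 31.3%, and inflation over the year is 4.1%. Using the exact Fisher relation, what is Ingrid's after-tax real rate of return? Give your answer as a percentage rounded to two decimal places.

3.54%

After-tax nominal return = 11.33% × (1 − 0.313) = 7.78371%.
1 + r = 1.0778371 / 1.04100 = 1.035386
After-tax real rate = 1.035386 − 1 → 3.54%.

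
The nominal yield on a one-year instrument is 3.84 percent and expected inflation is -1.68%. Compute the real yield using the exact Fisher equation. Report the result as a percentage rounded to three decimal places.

1 + r = 1.03840 / 0.98320 = 1.056143
r = 1.056143 − 1 = 5.6143%, i.e. 5.614%.

5.614%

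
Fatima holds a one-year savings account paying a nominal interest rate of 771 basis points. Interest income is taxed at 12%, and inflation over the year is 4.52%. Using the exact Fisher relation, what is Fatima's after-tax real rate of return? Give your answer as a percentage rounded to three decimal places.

After-tax nominal return = 7.71% × (1 − 0.12) = 6.7848%.
1 + r = 1.067848 / 1.04520 = 1.021669
After-tax real rate = 1.021669 − 1 → 2.167%.

2.167%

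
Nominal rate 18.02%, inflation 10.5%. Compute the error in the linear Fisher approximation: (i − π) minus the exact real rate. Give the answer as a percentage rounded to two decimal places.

0.71%

Approximate: r ≈ 18.020% − 10.500% = 7.5200%
Exact: (1 + 0.1802)/(1 + 0.1050) − 1 = 6.8054%
Error = 7.5200% − 6.8054% = 0.7146% → 0.71%.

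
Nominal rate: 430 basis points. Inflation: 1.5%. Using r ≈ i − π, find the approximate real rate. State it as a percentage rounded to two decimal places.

r ≈ i − π = 4.3% − 1.5% = 2.80%.

2.80%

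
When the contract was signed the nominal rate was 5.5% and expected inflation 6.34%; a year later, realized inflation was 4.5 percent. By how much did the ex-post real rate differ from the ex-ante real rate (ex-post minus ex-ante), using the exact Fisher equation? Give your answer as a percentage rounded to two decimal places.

Ex-ante: (1 + 0.0550)/(1 + 0.0634) − 1 = -0.7899%
Ex-post: (1 + 0.0550)/(1 + 0.0450) − 1 = 0.9569%
Difference (ex-post − ex-ante) = 1.7469% → 1.75%.

1.75%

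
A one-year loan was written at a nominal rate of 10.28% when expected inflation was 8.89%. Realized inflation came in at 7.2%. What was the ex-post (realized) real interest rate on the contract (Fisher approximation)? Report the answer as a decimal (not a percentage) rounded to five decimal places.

0.03080

Ex-post: 10.28% − 7.2% = 3.080%
So the realized real rate is 0.03080.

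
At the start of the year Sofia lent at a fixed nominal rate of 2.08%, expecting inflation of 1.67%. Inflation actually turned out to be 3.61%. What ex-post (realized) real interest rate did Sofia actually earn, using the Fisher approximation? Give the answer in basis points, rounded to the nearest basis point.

Ex-post: 2.08% − 3.61% = -1.530%
So the realized real rate is -153 basis points.

-153 basis points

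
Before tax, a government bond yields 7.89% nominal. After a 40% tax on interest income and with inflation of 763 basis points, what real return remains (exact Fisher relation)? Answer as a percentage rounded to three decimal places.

After-tax nominal return = 7.89% × (1 − 0.4) = 4.7340%.
1 + r = 1.04734 / 1.07630 = 0.973093
After-tax real rate = 0.973093 − 1 → -2.691%.

-2.691%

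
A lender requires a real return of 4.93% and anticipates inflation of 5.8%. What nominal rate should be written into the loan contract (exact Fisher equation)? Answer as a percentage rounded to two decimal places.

11.02%

(1 + i) = (1 + r)(1 + π) = 1.04930 × 1.05800 = 1.1101594
i = 1.1101594 − 1, so the required nominal rate is 11.02%.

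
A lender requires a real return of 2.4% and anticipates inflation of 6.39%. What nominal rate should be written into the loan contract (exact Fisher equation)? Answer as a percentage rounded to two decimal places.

8.94%

(1 + i) = (1 + r)(1 + π) = 1.02400 × 1.06390 = 1.0894336
i = 1.0894336 − 1, so the required nominal rate is 8.94%.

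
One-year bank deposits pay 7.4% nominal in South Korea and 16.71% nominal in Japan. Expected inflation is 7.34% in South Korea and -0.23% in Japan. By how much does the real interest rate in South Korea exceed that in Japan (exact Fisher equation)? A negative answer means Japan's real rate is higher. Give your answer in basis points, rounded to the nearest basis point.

-1692 basis points

South Korea: (1 + 0.0740)/(1 + 0.0734) − 1 = 0.0559%
Japan: (1 + 0.1671)/(1 − 0.0023) − 1 = 16.9791%
Differential = 0.0559% − 16.9791% = -16.9232% → -1692 basis points.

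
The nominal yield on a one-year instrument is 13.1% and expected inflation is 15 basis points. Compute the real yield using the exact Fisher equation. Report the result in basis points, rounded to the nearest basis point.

1 + r = 1.13100 / 1.00150 = 1.129306
r = 1.129306 − 1 = 12.9306%, i.e. 1293 basis points.

1293 basis points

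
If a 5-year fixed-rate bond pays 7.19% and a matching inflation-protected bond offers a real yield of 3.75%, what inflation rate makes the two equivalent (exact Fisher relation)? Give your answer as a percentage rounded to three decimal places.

3.316%

(1 + π) = (1 + i)/(1 + r) = 1.07190 / 1.03750 = 1.033157
Break-even inflation = 1.033157 − 1 → 3.316%.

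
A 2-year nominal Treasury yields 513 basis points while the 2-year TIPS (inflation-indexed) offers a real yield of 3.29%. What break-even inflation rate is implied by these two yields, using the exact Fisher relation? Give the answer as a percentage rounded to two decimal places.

1.78%

(1 + π) = (1 + i)/(1 + r) = 1.05130 / 1.03290 = 1.017814
Break-even inflation = 1.017814 − 1 → 1.78%.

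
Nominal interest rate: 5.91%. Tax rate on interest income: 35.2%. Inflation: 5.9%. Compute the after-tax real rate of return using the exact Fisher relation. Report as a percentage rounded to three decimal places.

After-tax nominal return = 5.91% × (1 − 0.352) = 3.82968%.
1 + r = 1.0382968 / 1.05900 = 0.980450
After-tax real rate = 0.980450 − 1 → -1.955%.

-1.955%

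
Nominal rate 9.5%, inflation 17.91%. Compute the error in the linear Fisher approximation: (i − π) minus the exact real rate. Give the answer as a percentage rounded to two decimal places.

Approximate: r ≈ 9.500% − 17.910% = -8.4100%
Exact: (1 + 0.0950)/(1 + 0.1791) − 1 = -7.1326%
Error = -8.4100% − (-7.1326%) = -1.2774% → -1.28%.

-1.28%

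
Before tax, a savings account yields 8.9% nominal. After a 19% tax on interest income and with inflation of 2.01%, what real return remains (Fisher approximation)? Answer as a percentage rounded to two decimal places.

After-tax nominal return = 8.9% × (1 − 0.19) = 7.2090%.
r ≈ 7.2090% − 2.01% → 5.20%.

5.20%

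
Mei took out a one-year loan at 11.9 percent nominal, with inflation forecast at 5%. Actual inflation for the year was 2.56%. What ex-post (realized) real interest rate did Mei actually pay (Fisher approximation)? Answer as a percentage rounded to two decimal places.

Ex-post: 11.9% − 2.56% = 9.340%
So the realized real rate is 9.34%.

9.34%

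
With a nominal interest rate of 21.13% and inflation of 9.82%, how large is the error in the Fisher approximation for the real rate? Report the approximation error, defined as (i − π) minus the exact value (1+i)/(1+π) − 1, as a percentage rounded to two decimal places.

1.01%

Approximate: r ≈ 21.130% − 9.820% = 11.3100%
Exact: (1 + 0.2113)/(1 + 0.0982) − 1 = 10.2987%
Error = 11.3100% − 10.2987% = 1.0113% → 1.01%.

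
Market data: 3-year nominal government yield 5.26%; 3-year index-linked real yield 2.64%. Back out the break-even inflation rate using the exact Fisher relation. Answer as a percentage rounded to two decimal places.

(1 + π) = (1 + i)/(1 + r) = 1.05260 / 1.02640 = 1.025526
Break-even inflation = 1.025526 − 1 → 2.55%.

2.55%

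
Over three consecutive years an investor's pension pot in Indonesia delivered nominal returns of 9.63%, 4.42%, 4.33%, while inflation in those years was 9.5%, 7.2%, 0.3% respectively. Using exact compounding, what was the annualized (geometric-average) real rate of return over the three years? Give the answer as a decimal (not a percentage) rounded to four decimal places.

0.0048

Compound the nominal returns: 1.0963 × 1.0442 × 1.0433 = 1.19432441.
Compound inflation: 1.0950 × 1.0720 × 1.0030 = 1.17736152.
Deflate: 1.19432441 / 1.17736152 = 1.01440755.
Annualized real rate = 1.01440755^(1/3) − 1 = 0.4780% → 0.0048.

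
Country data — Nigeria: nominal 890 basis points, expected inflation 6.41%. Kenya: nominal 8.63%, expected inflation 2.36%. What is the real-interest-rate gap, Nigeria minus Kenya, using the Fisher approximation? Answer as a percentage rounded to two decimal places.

-3.78%

Nigeria: 8.9% − 6.41% = 2.490%
Kenya: 8.63% − 2.36% = 6.270%
Differential = -3.780% → -3.78%.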